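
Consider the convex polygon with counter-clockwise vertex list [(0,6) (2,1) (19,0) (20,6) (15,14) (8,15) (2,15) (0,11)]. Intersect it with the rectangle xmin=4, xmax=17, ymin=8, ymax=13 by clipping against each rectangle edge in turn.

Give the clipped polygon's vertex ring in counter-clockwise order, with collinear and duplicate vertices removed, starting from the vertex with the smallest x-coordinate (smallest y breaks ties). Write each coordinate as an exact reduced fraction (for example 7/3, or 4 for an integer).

Clipped polygon: [(4,8) (17,8) (17,54/5) (125/8,13) (4,13)]

1. After x ≥ 4: [(4,15/17) (19,0) (20,6) (15,14) (8,15) (4,15)]
2. After x ≤ 17: [(4,15/17) (17,2/17) (17,54/5) (15,14) (8,15) (4,15)]
3. After y ≥ 8: [(4,8) (17,8) (17,54/5) (15,14) (8,15) (4,15)]
4. After y ≤ 13: [(4,13) (4,8) (17,8) (17,54/5) (125/8,13)]
5. Canonical ring: [(4,8) (17,8) (17,54/5) (125/8,13) (4,13)]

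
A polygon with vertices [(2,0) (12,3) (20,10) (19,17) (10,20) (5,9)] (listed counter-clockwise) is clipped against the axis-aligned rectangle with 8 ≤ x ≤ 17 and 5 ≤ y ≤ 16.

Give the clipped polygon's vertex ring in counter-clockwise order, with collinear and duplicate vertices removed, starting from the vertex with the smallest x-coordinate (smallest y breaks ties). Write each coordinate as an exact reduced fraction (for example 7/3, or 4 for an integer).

Clipped polygon: [(8,5) (100/7,5) (17,59/8) (17,16) (90/11,16) (8,78/5)]

1. After x ≥ 8: [(8,9/5) (12,3) (20,10) (19,17) (10,20) (8,78/5)]
2. After x ≤ 17: [(8,9/5) (12,3) (17,59/8) (17,53/3) (10,20) (8,78/5)]
3. After y ≥ 5: [(8,5) (100/7,5) (17,59/8) (17,53/3) (10,20) (8,78/5)]
4. After y ≤ 16: [(8,5) (100/7,5) (17,59/8) (17,16) (90/11,16) (8,78/5)]
5. Canonical ring: [(8,5) (100/7,5) (17,59/8) (17,16) (90/11,16) (8,78/5)]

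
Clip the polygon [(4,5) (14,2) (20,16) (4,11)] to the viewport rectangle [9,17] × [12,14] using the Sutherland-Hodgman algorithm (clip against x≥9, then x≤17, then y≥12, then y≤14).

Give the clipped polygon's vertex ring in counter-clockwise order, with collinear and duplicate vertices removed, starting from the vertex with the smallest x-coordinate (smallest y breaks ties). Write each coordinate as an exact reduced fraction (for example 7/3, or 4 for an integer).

Clipped polygon: [(9,12) (17,12) (17,14) (68/5,14) (9,201/16)]

1. After x ≥ 9: [(9,7/2) (14,2) (20,16) (9,201/16)]
2. After x ≤ 17: [(9,7/2) (14,2) (17,9) (17,241/16) (9,201/16)]
3. After y ≥ 12: [(9,12) (17,12) (17,241/16) (9,201/16)]
4. After y ≤ 14: [(9,12) (17,12) (17,14) (68/5,14) (9,201/16)]
5. Canonical ring: [(9,12) (17,12) (17,14) (68/5,14) (9,201/16)]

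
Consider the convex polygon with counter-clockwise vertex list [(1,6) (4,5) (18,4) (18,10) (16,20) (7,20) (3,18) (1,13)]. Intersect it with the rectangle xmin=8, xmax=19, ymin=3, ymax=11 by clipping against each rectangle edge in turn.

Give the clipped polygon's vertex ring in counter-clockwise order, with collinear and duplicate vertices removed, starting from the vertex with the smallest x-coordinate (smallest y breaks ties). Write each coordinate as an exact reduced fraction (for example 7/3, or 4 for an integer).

Clipped polygon: [(8,33/7) (18,4) (18,10) (89/5,11) (8,11)]

1. After x ≥ 8: [(8,33/7) (18,4) (18,10) (16,20) (8,20)]
2. After x ≤ 19: [(8,33/7) (18,4) (18,10) (16,20) (8,20)]
3. After y ≥ 3: [(8,33/7) (18,4) (18,10) (16,20) (8,20)]
4. After y ≤ 11: [(8,11) (8,33/7) (18,4) (18,10) (89/5,11)]
5. Canonical ring: [(8,33/7) (18,4) (18,10) (89/5,11) (8,11)]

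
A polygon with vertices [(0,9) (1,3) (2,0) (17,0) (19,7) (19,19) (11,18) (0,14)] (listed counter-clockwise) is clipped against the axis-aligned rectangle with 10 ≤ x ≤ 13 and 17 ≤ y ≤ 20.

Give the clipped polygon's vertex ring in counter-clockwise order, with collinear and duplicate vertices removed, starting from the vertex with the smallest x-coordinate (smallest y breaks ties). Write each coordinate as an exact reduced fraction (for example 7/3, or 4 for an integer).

Clipped polygon: [(10,17) (13,17) (13,73/4) (11,18) (10,194/11)]

1. After x ≥ 10: [(10,0) (17,0) (19,7) (19,19) (11,18) (10,194/11)]
2. After x ≤ 13: [(10,0) (13,0) (13,73/4) (11,18) (10,194/11)]
3. After y ≥ 17: [(10,17) (13,17) (13,73/4) (11,18) (10,194/11)]
4. After y ≤ 20: [(10,17) (13,17) (13,73/4) (11,18) (10,194/11)]
5. Canonical ring: [(10,17) (13,17) (13,73/4) (11,18) (10,194/11)]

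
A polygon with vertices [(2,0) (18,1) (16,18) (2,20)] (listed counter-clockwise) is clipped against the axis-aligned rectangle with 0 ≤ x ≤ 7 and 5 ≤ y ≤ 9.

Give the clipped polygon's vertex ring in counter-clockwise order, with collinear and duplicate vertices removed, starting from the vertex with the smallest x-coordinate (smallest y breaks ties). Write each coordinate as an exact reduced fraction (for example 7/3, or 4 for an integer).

1. After x ≥ 0: [(2,0) (18,1) (16,18) (2,20)]
2. After x ≤ 7: [(2,0) (7,5/16) (7,135/7) (2,20)]
3. After y ≥ 5: [(2,5) (7,5) (7,135/7) (2,20)]
4. After y ≤ 9: [(2,9) (2,5) (7,5) (7,9)]
5. Canonical ring: [(2,5) (7,5) (7,9) (2,9)]

Clipped polygon: [(2,5) (7,5) (7,9) (2,9)]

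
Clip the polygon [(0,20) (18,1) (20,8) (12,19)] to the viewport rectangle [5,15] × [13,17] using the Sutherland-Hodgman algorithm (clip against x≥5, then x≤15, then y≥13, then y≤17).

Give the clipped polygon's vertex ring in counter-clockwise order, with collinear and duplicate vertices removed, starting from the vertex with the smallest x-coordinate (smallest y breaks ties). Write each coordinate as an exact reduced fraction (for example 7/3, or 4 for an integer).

1. After x ≥ 5: [(5,235/12) (5,265/18) (18,1) (20,8) (12,19)]
2. After x ≤ 15: [(5,235/12) (5,265/18) (15,25/6) (15,119/8) (12,19)]
3. After y ≥ 13: [(5,235/12) (5,265/18) (126/19,13) (15,13) (15,119/8) (12,19)]
4. After y ≤ 17: [(5,17) (5,265/18) (126/19,13) (15,13) (15,119/8) (148/11,17)]
5. Canonical ring: [(5,265/18) (126/19,13) (15,13) (15,119/8) (148/11,17) (5,17)]

Clipped polygon: [(5,265/18) (126/19,13) (15,13) (15,119/8) (148/11,17) (5,17)]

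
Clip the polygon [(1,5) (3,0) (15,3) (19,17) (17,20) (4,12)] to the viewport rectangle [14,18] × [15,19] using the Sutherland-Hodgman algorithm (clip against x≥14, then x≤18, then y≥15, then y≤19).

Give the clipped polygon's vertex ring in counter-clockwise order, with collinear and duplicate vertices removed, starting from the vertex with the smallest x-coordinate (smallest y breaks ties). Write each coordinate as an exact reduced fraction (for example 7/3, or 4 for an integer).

1. After x ≥ 14: [(14,11/4) (15,3) (19,17) (17,20) (14,236/13)]
2. After x ≤ 18: [(14,11/4) (15,3) (18,27/2) (18,37/2) (17,20) (14,236/13)]
3. After y ≥ 15: [(14,15) (18,15) (18,37/2) (17,20) (14,236/13)]
4. After y ≤ 19: [(14,15) (18,15) (18,37/2) (53/3,19) (123/8,19) (14,236/13)]
5. Canonical ring: [(14,15) (18,15) (18,37/2) (53/3,19) (123/8,19) (14,236/13)]

Clipped polygon: [(14,15) (18,15) (18,37/2) (53/3,19) (123/8,19) (14,236/13)]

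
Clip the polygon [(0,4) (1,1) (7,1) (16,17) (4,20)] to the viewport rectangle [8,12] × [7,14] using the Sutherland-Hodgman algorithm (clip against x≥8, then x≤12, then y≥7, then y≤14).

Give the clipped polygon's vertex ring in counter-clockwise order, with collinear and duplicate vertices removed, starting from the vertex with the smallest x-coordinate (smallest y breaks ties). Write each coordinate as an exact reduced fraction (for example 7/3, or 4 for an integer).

Clipped polygon: [(8,7) (83/8,7) (12,89/9) (12,14) (8,14)]

1. After x ≥ 8: [(8,25/9) (16,17) (8,19)]
2. After x ≤ 12: [(8,25/9) (12,89/9) (12,18) (8,19)]
3. After y ≥ 7: [(8,7) (83/8,7) (12,89/9) (12,18) (8,19)]
4. After y ≤ 14: [(8,14) (8,7) (83/8,7) (12,89/9) (12,14)]
5. Canonical ring: [(8,7) (83/8,7) (12,89/9) (12,14) (8,14)]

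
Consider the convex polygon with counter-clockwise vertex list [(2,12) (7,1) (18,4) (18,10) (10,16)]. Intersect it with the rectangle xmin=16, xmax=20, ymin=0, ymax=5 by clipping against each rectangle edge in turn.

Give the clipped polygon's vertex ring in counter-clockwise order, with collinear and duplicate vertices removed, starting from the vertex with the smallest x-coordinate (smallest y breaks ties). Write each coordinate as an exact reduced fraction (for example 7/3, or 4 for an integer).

Clipped polygon: [(16,38/11) (18,4) (18,5) (16,5)]

1. After x ≥ 16: [(16,38/11) (18,4) (18,10) (16,23/2)]
2. After x ≤ 20: [(16,38/11) (18,4) (18,10) (16,23/2)]
3. After y ≥ 0: [(16,38/11) (18,4) (18,10) (16,23/2)]
4. After y ≤ 5: [(16,5) (16,38/11) (18,4) (18,5)]
5. Canonical ring: [(16,38/11) (18,4) (18,5) (16,5)]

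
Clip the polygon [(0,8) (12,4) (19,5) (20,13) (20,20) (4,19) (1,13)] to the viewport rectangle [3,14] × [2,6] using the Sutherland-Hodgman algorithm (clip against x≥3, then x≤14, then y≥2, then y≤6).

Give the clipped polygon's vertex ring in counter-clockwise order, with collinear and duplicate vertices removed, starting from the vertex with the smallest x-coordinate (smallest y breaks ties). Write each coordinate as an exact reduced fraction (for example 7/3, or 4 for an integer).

1. After x ≥ 3: [(3,7) (12,4) (19,5) (20,13) (20,20) (4,19) (3,17)]
2. After x ≤ 14: [(3,7) (12,4) (14,30/7) (14,157/8) (4,19) (3,17)]
3. After y ≥ 2: [(3,7) (12,4) (14,30/7) (14,157/8) (4,19) (3,17)]
4. After y ≤ 6: [(6,6) (12,4) (14,30/7) (14,6)]
5. Canonical ring: [(6,6) (12,4) (14,30/7) (14,6)]

Clipped polygon: [(6,6) (12,4) (14,30/7) (14,6)]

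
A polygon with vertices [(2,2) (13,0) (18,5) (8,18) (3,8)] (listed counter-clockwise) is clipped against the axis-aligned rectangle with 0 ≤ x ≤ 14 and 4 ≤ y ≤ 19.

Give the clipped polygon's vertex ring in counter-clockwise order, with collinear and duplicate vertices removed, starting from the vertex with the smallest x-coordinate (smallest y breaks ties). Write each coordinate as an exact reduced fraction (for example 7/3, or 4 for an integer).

1. After x ≥ 0: [(2,2) (13,0) (18,5) (8,18) (3,8)]
2. After x ≤ 14: [(2,2) (13,0) (14,1) (14,51/5) (8,18) (3,8)]
3. After y ≥ 4: [(7/3,4) (14,4) (14,51/5) (8,18) (3,8)]
4. After y ≤ 19: [(7/3,4) (14,4) (14,51/5) (8,18) (3,8)]
5. Canonical ring: [(7/3,4) (14,4) (14,51/5) (8,18) (3,8)]

Clipped polygon: [(7/3,4) (14,4) (14,51/5) (8,18) (3,8)]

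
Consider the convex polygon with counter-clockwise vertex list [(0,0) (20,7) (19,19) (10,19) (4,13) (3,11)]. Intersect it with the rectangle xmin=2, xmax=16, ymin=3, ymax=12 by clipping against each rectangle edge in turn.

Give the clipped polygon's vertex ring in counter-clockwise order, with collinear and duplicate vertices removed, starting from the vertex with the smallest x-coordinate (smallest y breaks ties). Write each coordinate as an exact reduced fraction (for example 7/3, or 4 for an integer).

Clipped polygon: [(2,3) (60/7,3) (16,28/5) (16,12) (7/2,12) (3,11) (2,22/3)]

1. After x ≥ 2: [(2,22/3) (2,7/10) (20,7) (19,19) (10,19) (4,13) (3,11)]
2. After x ≤ 16: [(2,22/3) (2,7/10) (16,28/5) (16,19) (10,19) (4,13) (3,11)]
3. After y ≥ 3: [(2,22/3) (2,3) (60/7,3) (16,28/5) (16,19) (10,19) (4,13) (3,11)]
4. After y ≤ 12: [(2,22/3) (2,3) (60/7,3) (16,28/5) (16,12) (7/2,12) (3,11)]
5. Canonical ring: [(2,3) (60/7,3) (16,28/5) (16,12) (7/2,12) (3,11) (2,22/3)]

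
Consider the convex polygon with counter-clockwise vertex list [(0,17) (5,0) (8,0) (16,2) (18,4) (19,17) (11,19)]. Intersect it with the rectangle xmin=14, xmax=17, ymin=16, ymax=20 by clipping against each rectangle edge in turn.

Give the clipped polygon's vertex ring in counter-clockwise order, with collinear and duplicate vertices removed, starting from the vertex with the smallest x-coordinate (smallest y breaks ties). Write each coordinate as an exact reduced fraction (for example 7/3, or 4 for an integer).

Clipped polygon: [(14,16) (17,16) (17,35/2) (14,73/4)]

1. After x ≥ 14: [(14,3/2) (16,2) (18,4) (19,17) (14,73/4)]
2. After x ≤ 17: [(14,3/2) (16,2) (17,3) (17,35/2) (14,73/4)]
3. After y ≥ 16: [(14,16) (17,16) (17,35/2) (14,73/4)]
4. After y ≤ 20: [(14,16) (17,16) (17,35/2) (14,73/4)]
5. Canonical ring: [(14,16) (17,16) (17,35/2) (14,73/4)]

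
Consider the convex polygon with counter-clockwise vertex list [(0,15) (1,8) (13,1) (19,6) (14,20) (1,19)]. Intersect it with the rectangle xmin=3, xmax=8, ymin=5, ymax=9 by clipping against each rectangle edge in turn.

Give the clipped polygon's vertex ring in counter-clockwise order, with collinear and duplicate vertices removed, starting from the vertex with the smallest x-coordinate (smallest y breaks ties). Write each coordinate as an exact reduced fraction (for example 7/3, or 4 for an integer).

Clipped polygon: [(3,41/6) (43/7,5) (8,5) (8,9) (3,9)]

1. After x ≥ 3: [(3,41/6) (13,1) (19,6) (14,20) (3,249/13)]
2. After x ≤ 8: [(3,41/6) (8,47/12) (8,254/13) (3,249/13)]
3. After y ≥ 5: [(3,41/6) (43/7,5) (8,5) (8,254/13) (3,249/13)]
4. After y ≤ 9: [(3,9) (3,41/6) (43/7,5) (8,5) (8,9)]
5. Canonical ring: [(3,41/6) (43/7,5) (8,5) (8,9) (3,9)]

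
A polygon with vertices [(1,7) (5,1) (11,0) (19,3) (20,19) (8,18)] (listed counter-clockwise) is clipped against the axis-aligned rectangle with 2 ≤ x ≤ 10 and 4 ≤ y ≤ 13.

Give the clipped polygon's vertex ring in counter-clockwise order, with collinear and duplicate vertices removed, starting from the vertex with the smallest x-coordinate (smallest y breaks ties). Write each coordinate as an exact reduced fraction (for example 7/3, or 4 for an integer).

1. After x ≥ 2: [(2,60/7) (2,11/2) (5,1) (11,0) (19,3) (20,19) (8,18)]
2. After x ≤ 10: [(2,60/7) (2,11/2) (5,1) (10,1/6) (10,109/6) (8,18)]
3. After y ≥ 4: [(2,60/7) (2,11/2) (3,4) (10,4) (10,109/6) (8,18)]
4. After y ≤ 13: [(53/11,13) (2,60/7) (2,11/2) (3,4) (10,4) (10,13)]
5. Canonical ring: [(2,11/2) (3,4) (10,4) (10,13) (53/11,13) (2,60/7)]

Clipped polygon: [(2,11/2) (3,4) (10,4) (10,13) (53/11,13) (2,60/7)]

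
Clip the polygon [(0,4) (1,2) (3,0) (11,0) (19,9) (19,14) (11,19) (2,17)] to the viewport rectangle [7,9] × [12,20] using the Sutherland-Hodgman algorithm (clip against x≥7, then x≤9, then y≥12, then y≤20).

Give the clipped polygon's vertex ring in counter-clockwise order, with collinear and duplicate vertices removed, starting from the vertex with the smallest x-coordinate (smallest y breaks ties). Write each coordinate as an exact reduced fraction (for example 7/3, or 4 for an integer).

1. After x ≥ 7: [(7,0) (11,0) (19,9) (19,14) (11,19) (7,163/9)]
2. After x ≤ 9: [(7,0) (9,0) (9,167/9) (7,163/9)]
3. After y ≥ 12: [(7,12) (9,12) (9,167/9) (7,163/9)]
4. After y ≤ 20: [(7,12) (9,12) (9,167/9) (7,163/9)]
5. Canonical ring: [(7,12) (9,12) (9,167/9) (7,163/9)]

Clipped polygon: [(7,12) (9,12) (9,167/9) (7,163/9)]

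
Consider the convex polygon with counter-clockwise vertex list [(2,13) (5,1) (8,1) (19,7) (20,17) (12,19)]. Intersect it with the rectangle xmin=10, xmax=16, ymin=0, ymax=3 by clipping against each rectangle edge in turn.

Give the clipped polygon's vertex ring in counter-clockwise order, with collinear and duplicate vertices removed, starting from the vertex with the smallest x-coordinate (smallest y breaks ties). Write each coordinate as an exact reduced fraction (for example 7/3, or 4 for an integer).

1. After x ≥ 10: [(10,89/5) (10,23/11) (19,7) (20,17) (12,19)]
2. After x ≤ 16: [(10,89/5) (10,23/11) (16,59/11) (16,18) (12,19)]
3. After y ≥ 0: [(10,89/5) (10,23/11) (16,59/11) (16,18) (12,19)]
4. After y ≤ 3: [(10,3) (10,23/11) (35/3,3)]
5. Canonical ring: [(10,23/11) (35/3,3) (10,3)]

Clipped polygon: [(10,23/11) (35/3,3) (10,3)]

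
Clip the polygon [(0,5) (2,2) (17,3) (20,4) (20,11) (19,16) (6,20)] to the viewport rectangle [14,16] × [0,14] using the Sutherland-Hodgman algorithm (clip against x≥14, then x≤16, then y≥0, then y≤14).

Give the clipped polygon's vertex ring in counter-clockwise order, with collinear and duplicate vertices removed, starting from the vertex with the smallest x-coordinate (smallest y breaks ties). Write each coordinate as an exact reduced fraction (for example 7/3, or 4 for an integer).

1. After x ≥ 14: [(14,14/5) (17,3) (20,4) (20,11) (19,16) (14,228/13)]
2. After x ≤ 16: [(14,14/5) (16,44/15) (16,220/13) (14,228/13)]
3. After y ≥ 0: [(14,14/5) (16,44/15) (16,220/13) (14,228/13)]
4. After y ≤ 14: [(14,14) (14,14/5) (16,44/15) (16,14)]
5. Canonical ring: [(14,14/5) (16,44/15) (16,14) (14,14)]

Clipped polygon: [(14,14/5) (16,44/15) (16,14) (14,14)]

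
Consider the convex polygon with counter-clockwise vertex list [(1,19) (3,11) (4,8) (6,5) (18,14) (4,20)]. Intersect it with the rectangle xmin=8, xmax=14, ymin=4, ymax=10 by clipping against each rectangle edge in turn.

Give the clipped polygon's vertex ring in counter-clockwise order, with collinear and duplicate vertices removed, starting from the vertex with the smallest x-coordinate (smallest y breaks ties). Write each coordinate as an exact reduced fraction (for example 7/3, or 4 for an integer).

1. After x ≥ 8: [(8,13/2) (18,14) (8,128/7)]
2. After x ≤ 14: [(8,13/2) (14,11) (14,110/7) (8,128/7)]
3. After y ≥ 4: [(8,13/2) (14,11) (14,110/7) (8,128/7)]
4. After y ≤ 10: [(8,10) (8,13/2) (38/3,10)]
5. Canonical ring: [(8,13/2) (38/3,10) (8,10)]

Clipped polygon: [(8,13/2) (38/3,10) (8,10)]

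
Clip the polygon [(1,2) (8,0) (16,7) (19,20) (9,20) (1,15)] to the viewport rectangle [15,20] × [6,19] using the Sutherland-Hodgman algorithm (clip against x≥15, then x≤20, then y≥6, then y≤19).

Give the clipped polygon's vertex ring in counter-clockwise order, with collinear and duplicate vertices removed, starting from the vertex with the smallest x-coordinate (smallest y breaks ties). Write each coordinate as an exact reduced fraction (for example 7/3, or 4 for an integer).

Clipped polygon: [(15,49/8) (16,7) (244/13,19) (15,19)]

1. After x ≥ 15: [(15,49/8) (16,7) (19,20) (15,20)]
2. After x ≤ 20: [(15,49/8) (16,7) (19,20) (15,20)]
3. After y ≥ 6: [(15,49/8) (16,7) (19,20) (15,20)]
4. After y ≤ 19: [(15,19) (15,49/8) (16,7) (244/13,19)]
5. Canonical ring: [(15,49/8) (16,7) (244/13,19) (15,19)]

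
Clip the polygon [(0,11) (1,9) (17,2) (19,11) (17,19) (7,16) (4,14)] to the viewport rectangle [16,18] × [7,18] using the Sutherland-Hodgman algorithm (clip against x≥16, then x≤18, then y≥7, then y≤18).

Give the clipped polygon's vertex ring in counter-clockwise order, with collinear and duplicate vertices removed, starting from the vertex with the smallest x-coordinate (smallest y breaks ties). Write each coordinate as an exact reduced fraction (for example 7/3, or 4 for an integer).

Clipped polygon: [(16,7) (18,7) (18,15) (69/4,18) (16,18)]

1. After x ≥ 16: [(16,39/16) (17,2) (19,11) (17,19) (16,187/10)]
2. After x ≤ 18: [(16,39/16) (17,2) (18,13/2) (18,15) (17,19) (16,187/10)]
3. After y ≥ 7: [(16,7) (18,7) (18,15) (17,19) (16,187/10)]
4. After y ≤ 18: [(16,18) (16,7) (18,7) (18,15) (69/4,18)]
5. Canonical ring: [(16,7) (18,7) (18,15) (69/4,18) (16,18)]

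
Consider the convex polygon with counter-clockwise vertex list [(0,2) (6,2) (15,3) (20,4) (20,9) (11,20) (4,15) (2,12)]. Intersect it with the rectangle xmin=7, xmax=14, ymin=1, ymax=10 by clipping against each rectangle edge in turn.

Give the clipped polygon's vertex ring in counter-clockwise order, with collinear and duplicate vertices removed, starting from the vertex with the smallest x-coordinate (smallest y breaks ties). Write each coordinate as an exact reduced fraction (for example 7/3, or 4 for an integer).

1. After x ≥ 7: [(7,19/9) (15,3) (20,4) (20,9) (11,20) (7,120/7)]
2. After x ≤ 14: [(7,19/9) (14,26/9) (14,49/3) (11,20) (7,120/7)]
3. After y ≥ 1: [(7,19/9) (14,26/9) (14,49/3) (11,20) (7,120/7)]
4. After y ≤ 10: [(7,10) (7,19/9) (14,26/9) (14,10)]
5. Canonical ring: [(7,19/9) (14,26/9) (14,10) (7,10)]

Clipped polygon: [(7,19/9) (14,26/9) (14,10) (7,10)]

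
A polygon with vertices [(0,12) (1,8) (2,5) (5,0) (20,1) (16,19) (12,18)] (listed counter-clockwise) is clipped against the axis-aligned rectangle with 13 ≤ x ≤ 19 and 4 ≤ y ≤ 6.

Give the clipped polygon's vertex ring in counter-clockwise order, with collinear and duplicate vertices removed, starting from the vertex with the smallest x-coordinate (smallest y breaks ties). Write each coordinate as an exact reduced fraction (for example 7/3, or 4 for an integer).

1. After x ≥ 13: [(13,8/15) (20,1) (16,19) (13,73/4)]
2. After x ≤ 19: [(13,8/15) (19,14/15) (19,11/2) (16,19) (13,73/4)]
3. After y ≥ 4: [(13,4) (19,4) (19,11/2) (16,19) (13,73/4)]
4. After y ≤ 6: [(13,6) (13,4) (19,4) (19,11/2) (170/9,6)]
5. Canonical ring: [(13,4) (19,4) (19,11/2) (170/9,6) (13,6)]

Clipped polygon: [(13,4) (19,4) (19,11/2) (170/9,6) (13,6)]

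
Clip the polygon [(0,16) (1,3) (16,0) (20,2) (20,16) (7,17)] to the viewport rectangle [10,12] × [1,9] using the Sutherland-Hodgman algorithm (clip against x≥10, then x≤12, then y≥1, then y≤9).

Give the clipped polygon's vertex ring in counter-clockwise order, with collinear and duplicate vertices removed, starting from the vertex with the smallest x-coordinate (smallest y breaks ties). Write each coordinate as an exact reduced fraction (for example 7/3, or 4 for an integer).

1. After x ≥ 10: [(10,6/5) (16,0) (20,2) (20,16) (10,218/13)]
2. After x ≤ 12: [(10,6/5) (12,4/5) (12,216/13) (10,218/13)]
3. After y ≥ 1: [(10,6/5) (11,1) (12,1) (12,216/13) (10,218/13)]
4. After y ≤ 9: [(10,9) (10,6/5) (11,1) (12,1) (12,9)]
5. Canonical ring: [(10,6/5) (11,1) (12,1) (12,9) (10,9)]

Clipped polygon: [(10,6/5) (11,1) (12,1) (12,9) (10,9)]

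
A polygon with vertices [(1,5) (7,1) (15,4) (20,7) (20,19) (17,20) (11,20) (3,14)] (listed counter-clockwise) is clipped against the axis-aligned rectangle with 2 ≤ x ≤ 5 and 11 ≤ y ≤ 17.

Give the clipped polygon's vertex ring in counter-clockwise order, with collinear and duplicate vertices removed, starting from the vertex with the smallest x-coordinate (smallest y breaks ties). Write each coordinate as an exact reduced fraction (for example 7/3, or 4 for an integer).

Clipped polygon: [(7/3,11) (5,11) (5,31/2) (3,14)]

1. After x ≥ 2: [(2,19/2) (2,13/3) (7,1) (15,4) (20,7) (20,19) (17,20) (11,20) (3,14)]
2. After x ≤ 5: [(2,19/2) (2,13/3) (5,7/3) (5,31/2) (3,14)]
3. After y ≥ 11: [(7/3,11) (5,11) (5,31/2) (3,14)]
4. After y ≤ 17: [(7/3,11) (5,11) (5,31/2) (3,14)]
5. Canonical ring: [(7/3,11) (5,11) (5,31/2) (3,14)]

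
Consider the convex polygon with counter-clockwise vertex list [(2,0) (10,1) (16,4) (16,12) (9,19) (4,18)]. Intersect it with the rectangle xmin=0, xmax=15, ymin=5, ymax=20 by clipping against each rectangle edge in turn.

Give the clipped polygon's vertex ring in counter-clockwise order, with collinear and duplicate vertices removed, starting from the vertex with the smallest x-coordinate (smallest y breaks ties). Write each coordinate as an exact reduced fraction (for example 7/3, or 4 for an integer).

Clipped polygon: [(23/9,5) (15,5) (15,13) (9,19) (4,18)]

1. After x ≥ 0: [(2,0) (10,1) (16,4) (16,12) (9,19) (4,18)]
2. After x ≤ 15: [(2,0) (10,1) (15,7/2) (15,13) (9,19) (4,18)]
3. After y ≥ 5: [(23/9,5) (15,5) (15,13) (9,19) (4,18)]
4. After y ≤ 20: [(23/9,5) (15,5) (15,13) (9,19) (4,18)]
5. Canonical ring: [(23/9,5) (15,5) (15,13) (9,19) (4,18)]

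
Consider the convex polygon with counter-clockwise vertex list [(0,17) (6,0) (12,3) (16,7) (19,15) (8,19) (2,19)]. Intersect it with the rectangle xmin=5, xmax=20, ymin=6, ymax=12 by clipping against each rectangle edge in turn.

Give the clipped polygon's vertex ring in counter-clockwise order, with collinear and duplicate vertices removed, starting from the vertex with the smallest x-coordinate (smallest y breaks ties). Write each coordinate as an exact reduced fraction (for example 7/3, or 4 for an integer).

1. After x ≥ 5: [(5,17/6) (6,0) (12,3) (16,7) (19,15) (8,19) (5,19)]
2. After x ≤ 20: [(5,17/6) (6,0) (12,3) (16,7) (19,15) (8,19) (5,19)]
3. After y ≥ 6: [(5,6) (15,6) (16,7) (19,15) (8,19) (5,19)]
4. After y ≤ 12: [(5,12) (5,6) (15,6) (16,7) (143/8,12)]
5. Canonical ring: [(5,6) (15,6) (16,7) (143/8,12) (5,12)]

Clipped polygon: [(5,6) (15,6) (16,7) (143/8,12) (5,12)]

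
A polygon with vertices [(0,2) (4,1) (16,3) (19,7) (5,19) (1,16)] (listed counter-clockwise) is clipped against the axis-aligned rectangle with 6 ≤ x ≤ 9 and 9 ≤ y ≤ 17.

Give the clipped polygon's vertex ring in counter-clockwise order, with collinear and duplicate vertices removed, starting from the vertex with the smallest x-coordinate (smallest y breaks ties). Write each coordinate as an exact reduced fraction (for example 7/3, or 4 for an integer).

Clipped polygon: [(6,9) (9,9) (9,109/7) (22/3,17) (6,17)]

1. After x ≥ 6: [(6,4/3) (16,3) (19,7) (6,127/7)]
2. After x ≤ 9: [(6,4/3) (9,11/6) (9,109/7) (6,127/7)]
3. After y ≥ 9: [(6,9) (9,9) (9,109/7) (6,127/7)]
4. After y ≤ 17: [(6,17) (6,9) (9,9) (9,109/7) (22/3,17)]
5. Canonical ring: [(6,9) (9,9) (9,109/7) (22/3,17) (6,17)]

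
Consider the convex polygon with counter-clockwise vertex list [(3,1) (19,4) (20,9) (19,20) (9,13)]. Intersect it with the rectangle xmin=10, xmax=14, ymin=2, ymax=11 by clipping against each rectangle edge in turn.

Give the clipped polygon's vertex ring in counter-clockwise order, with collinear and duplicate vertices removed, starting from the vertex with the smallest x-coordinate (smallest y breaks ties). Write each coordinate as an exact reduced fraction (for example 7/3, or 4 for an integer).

1. After x ≥ 10: [(10,37/16) (19,4) (20,9) (19,20) (10,137/10)]
2. After x ≤ 14: [(10,37/16) (14,49/16) (14,33/2) (10,137/10)]
3. After y ≥ 2: [(10,37/16) (14,49/16) (14,33/2) (10,137/10)]
4. After y ≤ 11: [(10,11) (10,37/16) (14,49/16) (14,11)]
5. Canonical ring: [(10,37/16) (14,49/16) (14,11) (10,11)]

Clipped polygon: [(10,37/16) (14,49/16) (14,11) (10,11)]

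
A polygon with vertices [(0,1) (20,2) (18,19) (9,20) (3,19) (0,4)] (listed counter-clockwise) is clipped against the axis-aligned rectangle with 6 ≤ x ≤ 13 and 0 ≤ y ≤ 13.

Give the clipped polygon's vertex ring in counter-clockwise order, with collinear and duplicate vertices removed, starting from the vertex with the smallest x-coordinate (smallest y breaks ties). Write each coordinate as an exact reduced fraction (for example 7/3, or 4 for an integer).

1. After x ≥ 6: [(6,13/10) (20,2) (18,19) (9,20) (6,39/2)]
2. After x ≤ 13: [(6,13/10) (13,33/20) (13,176/9) (9,20) (6,39/2)]
3. After y ≥ 0: [(6,13/10) (13,33/20) (13,176/9) (9,20) (6,39/2)]
4. After y ≤ 13: [(6,13) (6,13/10) (13,33/20) (13,13)]
5. Canonical ring: [(6,13/10) (13,33/20) (13,13) (6,13)]

Clipped polygon: [(6,13/10) (13,33/20) (13,13) (6,13)]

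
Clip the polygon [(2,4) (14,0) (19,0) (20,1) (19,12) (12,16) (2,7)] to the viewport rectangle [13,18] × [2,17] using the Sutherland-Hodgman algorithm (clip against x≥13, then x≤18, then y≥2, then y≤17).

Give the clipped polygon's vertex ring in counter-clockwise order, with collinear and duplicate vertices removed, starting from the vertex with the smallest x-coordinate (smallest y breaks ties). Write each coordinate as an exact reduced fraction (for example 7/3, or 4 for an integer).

1. After x ≥ 13: [(13,1/3) (14,0) (19,0) (20,1) (19,12) (13,108/7)]
2. After x ≤ 18: [(13,1/3) (14,0) (18,0) (18,88/7) (13,108/7)]
3. After y ≥ 2: [(13,2) (18,2) (18,88/7) (13,108/7)]
4. After y ≤ 17: [(13,2) (18,2) (18,88/7) (13,108/7)]
5. Canonical ring: [(13,2) (18,2) (18,88/7) (13,108/7)]

Clipped polygon: [(13,2) (18,2) (18,88/7) (13,108/7)]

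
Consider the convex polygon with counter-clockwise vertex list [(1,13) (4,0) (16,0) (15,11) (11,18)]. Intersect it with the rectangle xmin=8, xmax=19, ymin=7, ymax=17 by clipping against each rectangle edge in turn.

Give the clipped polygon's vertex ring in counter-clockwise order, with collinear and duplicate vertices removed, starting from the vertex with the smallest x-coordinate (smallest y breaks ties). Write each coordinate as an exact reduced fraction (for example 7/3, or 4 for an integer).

1. After x ≥ 8: [(8,33/2) (8,0) (16,0) (15,11) (11,18)]
2. After x ≤ 19: [(8,33/2) (8,0) (16,0) (15,11) (11,18)]
3. After y ≥ 7: [(8,33/2) (8,7) (169/11,7) (15,11) (11,18)]
4. After y ≤ 17: [(9,17) (8,33/2) (8,7) (169/11,7) (15,11) (81/7,17)]
5. Canonical ring: [(8,7) (169/11,7) (15,11) (81/7,17) (9,17) (8,33/2)]

Clipped polygon: [(8,7) (169/11,7) (15,11) (81/7,17) (9,17) (8,33/2)]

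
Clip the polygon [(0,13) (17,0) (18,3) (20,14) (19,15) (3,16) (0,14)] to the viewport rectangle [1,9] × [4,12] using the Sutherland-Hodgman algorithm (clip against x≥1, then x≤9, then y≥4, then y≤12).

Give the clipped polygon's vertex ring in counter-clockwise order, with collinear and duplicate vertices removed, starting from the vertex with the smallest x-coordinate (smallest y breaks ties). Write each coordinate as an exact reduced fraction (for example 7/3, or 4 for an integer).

1. After x ≥ 1: [(1,208/17) (17,0) (18,3) (20,14) (19,15) (3,16) (1,44/3)]
2. After x ≤ 9: [(1,208/17) (9,104/17) (9,125/8) (3,16) (1,44/3)]
3. After y ≥ 4: [(1,208/17) (9,104/17) (9,125/8) (3,16) (1,44/3)]
4. After y ≤ 12: [(17/13,12) (9,104/17) (9,12)]
5. Canonical ring: [(17/13,12) (9,104/17) (9,12)]

Clipped polygon: [(17/13,12) (9,104/17) (9,12)]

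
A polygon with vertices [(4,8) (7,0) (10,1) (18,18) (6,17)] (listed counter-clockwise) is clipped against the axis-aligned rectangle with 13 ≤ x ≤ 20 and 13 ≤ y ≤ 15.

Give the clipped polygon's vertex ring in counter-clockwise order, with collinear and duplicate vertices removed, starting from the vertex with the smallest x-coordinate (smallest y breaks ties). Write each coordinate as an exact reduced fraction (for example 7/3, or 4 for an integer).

1. After x ≥ 13: [(13,59/8) (18,18) (13,211/12)]
2. After x ≤ 20: [(13,59/8) (18,18) (13,211/12)]
3. After y ≥ 13: [(13,13) (266/17,13) (18,18) (13,211/12)]
4. After y ≤ 15: [(13,15) (13,13) (266/17,13) (282/17,15)]
5. Canonical ring: [(13,13) (266/17,13) (282/17,15) (13,15)]

Clipped polygon: [(13,13) (266/17,13) (282/17,15) (13,15)]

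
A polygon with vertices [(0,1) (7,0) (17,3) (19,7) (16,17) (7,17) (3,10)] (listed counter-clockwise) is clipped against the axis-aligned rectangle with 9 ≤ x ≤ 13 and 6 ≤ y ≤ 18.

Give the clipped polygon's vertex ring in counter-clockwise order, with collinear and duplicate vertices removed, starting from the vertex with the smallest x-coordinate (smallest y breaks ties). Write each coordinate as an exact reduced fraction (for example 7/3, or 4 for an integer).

Clipped polygon: [(9,6) (13,6) (13,17) (9,17)]

1. After x ≥ 9: [(9,3/5) (17,3) (19,7) (16,17) (9,17)]
2. After x ≤ 13: [(9,3/5) (13,9/5) (13,17) (9,17)]
3. After y ≥ 6: [(9,6) (13,6) (13,17) (9,17)]
4. After y ≤ 18: [(9,6) (13,6) (13,17) (9,17)]
5. Canonical ring: [(9,6) (13,6) (13,17) (9,17)]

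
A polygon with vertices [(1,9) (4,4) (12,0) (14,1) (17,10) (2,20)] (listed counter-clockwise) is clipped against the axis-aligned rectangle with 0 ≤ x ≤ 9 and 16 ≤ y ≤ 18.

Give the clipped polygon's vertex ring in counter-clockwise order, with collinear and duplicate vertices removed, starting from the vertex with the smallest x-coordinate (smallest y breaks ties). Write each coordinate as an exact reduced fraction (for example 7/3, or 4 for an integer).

1. After x ≥ 0: [(1,9) (4,4) (12,0) (14,1) (17,10) (2,20)]
2. After x ≤ 9: [(1,9) (4,4) (9,3/2) (9,46/3) (2,20)]
3. After y ≥ 16: [(18/11,16) (8,16) (2,20)]
4. After y ≤ 18: [(20/11,18) (18/11,16) (8,16) (5,18)]
5. Canonical ring: [(18/11,16) (8,16) (5,18) (20/11,18)]

Clipped polygon: [(18/11,16) (8,16) (5,18) (20/11,18)]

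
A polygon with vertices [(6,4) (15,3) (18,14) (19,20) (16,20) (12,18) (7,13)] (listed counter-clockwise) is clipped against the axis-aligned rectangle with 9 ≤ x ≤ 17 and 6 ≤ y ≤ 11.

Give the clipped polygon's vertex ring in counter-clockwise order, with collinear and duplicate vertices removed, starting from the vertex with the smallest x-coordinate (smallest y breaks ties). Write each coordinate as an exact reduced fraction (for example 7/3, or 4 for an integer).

Clipped polygon: [(9,6) (174/11,6) (17,31/3) (17,11) (9,11)]

1. After x ≥ 9: [(9,11/3) (15,3) (18,14) (19,20) (16,20) (12,18) (9,15)]
2. After x ≤ 17: [(9,11/3) (15,3) (17,31/3) (17,20) (16,20) (12,18) (9,15)]
3. After y ≥ 6: [(9,6) (174/11,6) (17,31/3) (17,20) (16,20) (12,18) (9,15)]
4. After y ≤ 11: [(9,11) (9,6) (174/11,6) (17,31/3) (17,11)]
5. Canonical ring: [(9,6) (174/11,6) (17,31/3) (17,11) (9,11)]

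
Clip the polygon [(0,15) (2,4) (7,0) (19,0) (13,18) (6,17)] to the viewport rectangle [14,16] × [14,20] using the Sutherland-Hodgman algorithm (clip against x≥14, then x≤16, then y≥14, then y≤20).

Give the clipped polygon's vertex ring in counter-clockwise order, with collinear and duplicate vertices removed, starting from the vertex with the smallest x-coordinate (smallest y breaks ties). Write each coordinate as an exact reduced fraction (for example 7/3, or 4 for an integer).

Clipped polygon: [(14,14) (43/3,14) (14,15)]

1. After x ≥ 14: [(14,0) (19,0) (14,15)]
2. After x ≤ 16: [(14,0) (16,0) (16,9) (14,15)]
3. After y ≥ 14: [(14,14) (43/3,14) (14,15)]
4. After y ≤ 20: [(14,14) (43/3,14) (14,15)]
5. Canonical ring: [(14,14) (43/3,14) (14,15)]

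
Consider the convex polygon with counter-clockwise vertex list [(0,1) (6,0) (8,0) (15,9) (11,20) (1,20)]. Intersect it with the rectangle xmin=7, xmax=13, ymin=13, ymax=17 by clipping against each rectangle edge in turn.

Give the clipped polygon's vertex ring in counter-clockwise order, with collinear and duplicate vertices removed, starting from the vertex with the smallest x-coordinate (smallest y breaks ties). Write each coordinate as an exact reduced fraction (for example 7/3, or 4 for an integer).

1. After x ≥ 7: [(7,0) (8,0) (15,9) (11,20) (7,20)]
2. After x ≤ 13: [(7,0) (8,0) (13,45/7) (13,29/2) (11,20) (7,20)]
3. After y ≥ 13: [(7,13) (13,13) (13,29/2) (11,20) (7,20)]
4. After y ≤ 17: [(7,17) (7,13) (13,13) (13,29/2) (133/11,17)]
5. Canonical ring: [(7,13) (13,13) (13,29/2) (133/11,17) (7,17)]

Clipped polygon: [(7,13) (13,13) (13,29/2) (133/11,17) (7,17)]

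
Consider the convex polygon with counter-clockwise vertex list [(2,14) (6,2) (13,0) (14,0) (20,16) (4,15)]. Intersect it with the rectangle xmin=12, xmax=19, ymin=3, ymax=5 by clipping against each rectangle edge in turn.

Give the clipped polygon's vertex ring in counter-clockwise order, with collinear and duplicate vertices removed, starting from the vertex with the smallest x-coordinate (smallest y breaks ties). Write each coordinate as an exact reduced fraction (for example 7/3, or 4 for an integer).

1. After x ≥ 12: [(12,2/7) (13,0) (14,0) (20,16) (12,31/2)]
2. After x ≤ 19: [(12,2/7) (13,0) (14,0) (19,40/3) (19,255/16) (12,31/2)]
3. After y ≥ 3: [(12,3) (121/8,3) (19,40/3) (19,255/16) (12,31/2)]
4. After y ≤ 5: [(12,5) (12,3) (121/8,3) (127/8,5)]
5. Canonical ring: [(12,3) (121/8,3) (127/8,5) (12,5)]

Clipped polygon: [(12,3) (121/8,3) (127/8,5) (12,5)]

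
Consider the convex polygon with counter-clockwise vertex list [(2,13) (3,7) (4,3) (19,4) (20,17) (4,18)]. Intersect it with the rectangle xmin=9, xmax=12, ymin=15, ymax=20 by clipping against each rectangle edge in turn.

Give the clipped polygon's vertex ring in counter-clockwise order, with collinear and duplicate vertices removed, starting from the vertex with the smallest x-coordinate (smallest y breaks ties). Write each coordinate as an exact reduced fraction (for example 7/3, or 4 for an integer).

Clipped polygon: [(9,15) (12,15) (12,35/2) (9,283/16)]

1. After x ≥ 9: [(9,10/3) (19,4) (20,17) (9,283/16)]
2. After x ≤ 12: [(9,10/3) (12,53/15) (12,35/2) (9,283/16)]
3. After y ≥ 15: [(9,15) (12,15) (12,35/2) (9,283/16)]
4. After y ≤ 20: [(9,15) (12,15) (12,35/2) (9,283/16)]
5. Canonical ring: [(9,15) (12,15) (12,35/2) (9,283/16)]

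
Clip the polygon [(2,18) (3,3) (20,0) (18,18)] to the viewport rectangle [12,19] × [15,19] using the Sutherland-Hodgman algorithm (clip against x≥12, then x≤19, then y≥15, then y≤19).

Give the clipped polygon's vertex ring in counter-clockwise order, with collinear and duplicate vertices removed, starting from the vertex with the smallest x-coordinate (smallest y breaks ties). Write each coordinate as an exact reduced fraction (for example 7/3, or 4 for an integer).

Clipped polygon: [(12,15) (55/3,15) (18,18) (12,18)]

1. After x ≥ 12: [(12,18) (12,24/17) (20,0) (18,18)]
2. After x ≤ 19: [(12,18) (12,24/17) (19,3/17) (19,9) (18,18)]
3. After y ≥ 15: [(12,18) (12,15) (55/3,15) (18,18)]
4. After y ≤ 19: [(12,18) (12,15) (55/3,15) (18,18)]
5. Canonical ring: [(12,15) (55/3,15) (18,18) (12,18)]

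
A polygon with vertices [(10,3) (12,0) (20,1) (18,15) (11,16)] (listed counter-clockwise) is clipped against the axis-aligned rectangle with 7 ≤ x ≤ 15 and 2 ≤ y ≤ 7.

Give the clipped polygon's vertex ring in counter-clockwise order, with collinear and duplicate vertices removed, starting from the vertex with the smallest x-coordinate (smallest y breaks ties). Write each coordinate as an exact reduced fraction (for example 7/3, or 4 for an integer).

Clipped polygon: [(10,3) (32/3,2) (15,2) (15,7) (134/13,7)]

1. After x ≥ 7: [(10,3) (12,0) (20,1) (18,15) (11,16)]
2. After x ≤ 15: [(10,3) (12,0) (15,3/8) (15,108/7) (11,16)]
3. After y ≥ 2: [(10,3) (32/3,2) (15,2) (15,108/7) (11,16)]
4. After y ≤ 7: [(134/13,7) (10,3) (32/3,2) (15,2) (15,7)]
5. Canonical ring: [(10,3) (32/3,2) (15,2) (15,7) (134/13,7)]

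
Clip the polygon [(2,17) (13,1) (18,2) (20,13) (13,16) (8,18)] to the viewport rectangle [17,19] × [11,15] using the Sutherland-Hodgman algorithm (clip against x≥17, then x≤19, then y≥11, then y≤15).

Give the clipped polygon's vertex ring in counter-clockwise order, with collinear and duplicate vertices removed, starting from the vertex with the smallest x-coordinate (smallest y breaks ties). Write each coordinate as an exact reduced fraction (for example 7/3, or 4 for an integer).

1. After x ≥ 17: [(17,9/5) (18,2) (20,13) (17,100/7)]
2. After x ≤ 19: [(17,9/5) (18,2) (19,15/2) (19,94/7) (17,100/7)]
3. After y ≥ 11: [(17,11) (19,11) (19,94/7) (17,100/7)]
4. After y ≤ 15: [(17,11) (19,11) (19,94/7) (17,100/7)]
5. Canonical ring: [(17,11) (19,11) (19,94/7) (17,100/7)]

Clipped polygon: [(17,11) (19,11) (19,94/7) (17,100/7)]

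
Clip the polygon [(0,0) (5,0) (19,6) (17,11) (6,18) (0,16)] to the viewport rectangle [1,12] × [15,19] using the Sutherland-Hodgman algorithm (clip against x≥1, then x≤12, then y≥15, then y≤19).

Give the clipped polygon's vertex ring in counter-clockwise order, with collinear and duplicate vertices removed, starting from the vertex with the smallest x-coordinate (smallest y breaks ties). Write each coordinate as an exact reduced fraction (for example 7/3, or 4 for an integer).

1. After x ≥ 1: [(1,0) (5,0) (19,6) (17,11) (6,18) (1,49/3)]
2. After x ≤ 12: [(1,0) (5,0) (12,3) (12,156/11) (6,18) (1,49/3)]
3. After y ≥ 15: [(1,15) (75/7,15) (6,18) (1,49/3)]
4. After y ≤ 19: [(1,15) (75/7,15) (6,18) (1,49/3)]
5. Canonical ring: [(1,15) (75/7,15) (6,18) (1,49/3)]

Clipped polygon: [(1,15) (75/7,15) (6,18) (1,49/3)]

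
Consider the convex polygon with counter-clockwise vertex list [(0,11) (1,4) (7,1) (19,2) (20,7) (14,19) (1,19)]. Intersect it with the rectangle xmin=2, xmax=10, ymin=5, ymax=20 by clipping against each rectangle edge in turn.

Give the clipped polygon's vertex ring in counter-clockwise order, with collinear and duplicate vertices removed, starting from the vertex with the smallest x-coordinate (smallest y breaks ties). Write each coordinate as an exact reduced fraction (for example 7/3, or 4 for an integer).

Clipped polygon: [(2,5) (10,5) (10,19) (2,19)]

1. After x ≥ 2: [(2,7/2) (7,1) (19,2) (20,7) (14,19) (2,19)]
2. After x ≤ 10: [(2,7/2) (7,1) (10,5/4) (10,19) (2,19)]
3. After y ≥ 5: [(2,5) (10,5) (10,19) (2,19)]
4. After y ≤ 20: [(2,5) (10,5) (10,19) (2,19)]
5. Canonical ring: [(2,5) (10,5) (10,19) (2,19)]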